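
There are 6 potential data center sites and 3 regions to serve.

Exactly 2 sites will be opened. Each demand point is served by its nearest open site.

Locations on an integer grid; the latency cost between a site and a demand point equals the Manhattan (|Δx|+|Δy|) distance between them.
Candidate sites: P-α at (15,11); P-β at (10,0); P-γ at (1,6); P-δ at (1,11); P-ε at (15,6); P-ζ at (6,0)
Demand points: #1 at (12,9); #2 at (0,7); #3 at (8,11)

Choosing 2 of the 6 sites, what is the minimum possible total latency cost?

Open {P-α, P-γ}.
  #1→P-α 5, #2→P-γ 2, #3→P-α 7  ⇒ total 14.
Compare {P-α, P-δ}: total 17.
Compare {P-δ, P-ε}: total 18.
No size-2 selection does better; minimum is 14.

14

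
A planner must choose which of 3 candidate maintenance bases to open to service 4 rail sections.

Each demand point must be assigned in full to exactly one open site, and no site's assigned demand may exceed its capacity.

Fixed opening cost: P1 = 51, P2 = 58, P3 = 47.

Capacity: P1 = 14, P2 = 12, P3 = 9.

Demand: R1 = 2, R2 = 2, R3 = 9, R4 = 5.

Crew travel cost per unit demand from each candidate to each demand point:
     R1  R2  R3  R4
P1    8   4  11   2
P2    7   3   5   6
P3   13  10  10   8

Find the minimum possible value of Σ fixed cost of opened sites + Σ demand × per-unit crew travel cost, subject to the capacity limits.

Open {P1, P2}; cheapest assignment that respects the capacities:
  P1 (cap 14, load 7): R2, R4 — cost 2×4 + 5×2 = 18
  P2 (cap 12, load 11): R1, R3 — cost 2×7 + 9×5 = 59
  Shipping 77, fixed 109 → total 186.
  Any other capacity-feasible assignment to {P1, P2} ships for at least 77.
Compare {P1, P3}: its best feasible assignment gives total 222.
Compare {P2, P3}: its best feasible assignment gives total 222.
Every other set of open sites that can feasibly serve all demand totals ≥ 222 even under its best assignment. Minimum: 186.

186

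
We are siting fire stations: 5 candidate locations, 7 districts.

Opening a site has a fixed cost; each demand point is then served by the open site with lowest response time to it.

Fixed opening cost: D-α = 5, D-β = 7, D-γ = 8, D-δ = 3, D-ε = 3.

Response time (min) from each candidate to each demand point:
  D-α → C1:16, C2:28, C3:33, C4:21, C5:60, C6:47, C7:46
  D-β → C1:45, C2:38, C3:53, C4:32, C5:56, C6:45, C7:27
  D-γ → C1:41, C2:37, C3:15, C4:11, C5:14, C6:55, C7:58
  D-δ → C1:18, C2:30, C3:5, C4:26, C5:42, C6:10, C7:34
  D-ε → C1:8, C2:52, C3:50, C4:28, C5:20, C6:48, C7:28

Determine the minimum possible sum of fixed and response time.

Open {D-γ, D-δ, D-ε}: assign each demand point to its cheapest open site.
  C1→D-ε 8, C2→D-δ 30, C3→D-δ 5, C4→D-γ 11, C5→D-γ 14, C6→D-δ 10, C7→D-ε 28
  response time 106, fixed 14 → total 120.
Compare {D-α, D-γ, D-δ, D-ε}: response time 104 + fixed 19 = 123.
Compare {D-β, D-γ, D-δ, D-ε}: response time 105 + fixed 21 = 126.
Compare {D-α, D-β, D-γ, D-δ, D-ε}: response time 103 + fixed 26 = 129.
All other subsets cost ≥ 123. Minimum total cost: 120.

120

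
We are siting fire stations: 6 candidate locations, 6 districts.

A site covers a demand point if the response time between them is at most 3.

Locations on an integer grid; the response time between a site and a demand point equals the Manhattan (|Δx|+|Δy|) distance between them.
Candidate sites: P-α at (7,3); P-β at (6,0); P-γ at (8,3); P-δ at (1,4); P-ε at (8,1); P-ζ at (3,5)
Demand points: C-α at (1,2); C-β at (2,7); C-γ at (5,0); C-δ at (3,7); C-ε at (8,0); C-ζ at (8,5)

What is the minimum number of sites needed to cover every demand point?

Coverage sets (demand points within 3 of each site):
  P-α: {C-ζ}
  P-β: {C-γ, C-ε}
  P-γ: {C-ε, C-ζ}
  P-δ: {C-α}
  P-ε: {C-ε}
  P-ζ: {C-β, C-δ}
No 3 sites suffice: every size-3 union leaves at least one demand point uncovered.
But {P-α, P-β, P-δ, P-ζ} covers everything, so the minimum is 4.

4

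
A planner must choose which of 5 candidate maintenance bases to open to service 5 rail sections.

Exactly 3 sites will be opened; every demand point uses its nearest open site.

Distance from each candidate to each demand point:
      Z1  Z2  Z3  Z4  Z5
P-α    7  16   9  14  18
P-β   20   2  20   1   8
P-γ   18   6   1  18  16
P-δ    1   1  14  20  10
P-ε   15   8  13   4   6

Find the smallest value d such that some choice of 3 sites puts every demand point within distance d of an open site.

Open {P-γ, P-δ, P-ε}.
  Farthest demand point is Z5 at distance 6 (to P-ε); all others are ≤ 6.
With {P-α, P-γ, P-ε} the worst case is 7.
With {P-α, P-β, P-γ} the worst case is 8.
No size-3 selection achieves below 6.

6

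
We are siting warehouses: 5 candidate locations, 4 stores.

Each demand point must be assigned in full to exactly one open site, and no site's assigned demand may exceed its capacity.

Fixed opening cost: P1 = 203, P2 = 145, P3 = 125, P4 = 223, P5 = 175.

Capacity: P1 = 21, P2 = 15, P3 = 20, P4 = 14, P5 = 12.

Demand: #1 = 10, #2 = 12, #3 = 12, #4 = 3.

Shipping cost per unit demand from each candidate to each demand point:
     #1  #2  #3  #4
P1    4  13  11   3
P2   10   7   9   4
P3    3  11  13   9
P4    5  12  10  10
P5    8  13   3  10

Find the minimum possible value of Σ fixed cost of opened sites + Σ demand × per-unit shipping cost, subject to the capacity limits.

607

Open {P2, P3, P5}; cheapest assignment that respects the capacities:
  P2 (cap 15, load 15): #2, #4 — cost 12×7 + 3×4 = 96
  P3 (cap 20, load 10): #1 — cost 10×3 = 30
  P5 (cap 12, load 12): #3 — cost 12×3 = 36
  Shipping 162, fixed 445 → total 607.
  Any other capacity-feasible assignment to {P2, P3, P5} ships for at least 162.
Compare {P1, P2, P5}: its best feasible assignment gives total 692.
Compare {P1, P3, P5}: its best feasible assignment gives total 720.
Every other set of open sites that can feasibly serve all demand totals ≥ 692 even under its best assignment. Minimum: 607.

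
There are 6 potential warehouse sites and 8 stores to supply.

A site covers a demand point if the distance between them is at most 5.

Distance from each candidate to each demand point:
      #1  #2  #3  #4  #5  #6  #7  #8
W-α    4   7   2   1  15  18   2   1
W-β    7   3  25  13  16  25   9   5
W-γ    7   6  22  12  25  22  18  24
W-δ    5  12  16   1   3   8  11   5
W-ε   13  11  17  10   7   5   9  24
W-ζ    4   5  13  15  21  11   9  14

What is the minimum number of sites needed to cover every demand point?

4

Coverage sets (demand points within 5 of each site):
  W-α: {#1, #3, #4, #7, #8}
  W-β: {#2, #8}
  W-γ: {}
  W-δ: {#1, #4, #5, #8}
  W-ε: {#6}
  W-ζ: {#1, #2}
No 3 sites suffice: every size-3 union leaves at least one demand point uncovered.
But {W-α, W-β, W-δ, W-ε} covers everything, so the minimum is 4.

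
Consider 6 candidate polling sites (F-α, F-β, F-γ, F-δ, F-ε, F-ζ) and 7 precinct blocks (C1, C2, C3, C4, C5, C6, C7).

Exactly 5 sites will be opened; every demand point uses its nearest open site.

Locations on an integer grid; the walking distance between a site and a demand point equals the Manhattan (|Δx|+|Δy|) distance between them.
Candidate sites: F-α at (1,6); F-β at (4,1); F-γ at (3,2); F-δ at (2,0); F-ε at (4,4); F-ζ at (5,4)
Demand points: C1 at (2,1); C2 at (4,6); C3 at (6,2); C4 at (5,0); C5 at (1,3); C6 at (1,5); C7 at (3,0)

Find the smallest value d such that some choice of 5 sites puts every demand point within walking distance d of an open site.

Open {F-α, F-β, F-γ, F-δ, F-ε}.
  Farthest demand point is C3 at walking distance 3 (to F-β); all others are ≤ 3.
With {F-α, F-β, F-γ, F-δ, F-ζ} the worst case is 3.
With {F-α, F-β, F-γ, F-ε, F-ζ} the worst case is 3.
No size-5 selection achieves below 3.

3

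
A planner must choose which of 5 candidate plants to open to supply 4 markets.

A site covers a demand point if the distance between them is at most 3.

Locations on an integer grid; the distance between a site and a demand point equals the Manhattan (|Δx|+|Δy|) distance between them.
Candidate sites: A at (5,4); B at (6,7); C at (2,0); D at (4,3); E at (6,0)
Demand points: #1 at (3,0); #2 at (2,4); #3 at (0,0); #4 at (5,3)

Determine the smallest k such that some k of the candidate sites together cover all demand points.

Coverage sets (demand points within 3 of each site):
  A: {#2, #4}
  B: {}
  C: {#1, #3}
  D: {#2, #4}
  E: {#1}
No single site covers all 4 demand points.
But {A, C} covers everything, so the minimum is 2.

2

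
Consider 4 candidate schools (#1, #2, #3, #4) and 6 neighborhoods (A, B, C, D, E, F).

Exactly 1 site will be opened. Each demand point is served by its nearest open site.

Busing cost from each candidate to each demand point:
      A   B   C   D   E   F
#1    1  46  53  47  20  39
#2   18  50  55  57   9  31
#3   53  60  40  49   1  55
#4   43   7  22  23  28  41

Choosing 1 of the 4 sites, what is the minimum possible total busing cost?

Open {#4}.
  A→#4 43, B→#4 7, C→#4 22, D→#4 23, E→#4 28, F→#4 41  ⇒ total 164.
Compare {#1}: total 206.
Compare {#2}: total 220.
No size-1 selection does better; minimum is 164.

164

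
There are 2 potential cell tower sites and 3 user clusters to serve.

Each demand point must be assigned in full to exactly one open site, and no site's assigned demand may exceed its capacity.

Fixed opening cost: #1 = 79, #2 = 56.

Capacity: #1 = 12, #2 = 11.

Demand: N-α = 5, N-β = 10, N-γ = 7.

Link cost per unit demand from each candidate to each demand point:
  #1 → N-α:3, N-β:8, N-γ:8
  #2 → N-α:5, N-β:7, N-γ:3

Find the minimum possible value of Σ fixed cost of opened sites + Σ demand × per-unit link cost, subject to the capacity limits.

Open {#1, #2}; cheapest assignment that respects the capacities:
  #1 (cap 12, load 12): N-α, N-γ — cost 5×3 + 7×8 = 71
  #2 (cap 11, load 10): N-β — cost 10×7 = 70
  Shipping 141, fixed 135 → total 276.
  Any other capacity-feasible assignment to {#1, #2} ships for at least 141.
Total demand is 22 and no other set of sites has combined capacity ≥ 22, so {#1, #2} is the only feasible choice of open sites. Minimum: 276.

276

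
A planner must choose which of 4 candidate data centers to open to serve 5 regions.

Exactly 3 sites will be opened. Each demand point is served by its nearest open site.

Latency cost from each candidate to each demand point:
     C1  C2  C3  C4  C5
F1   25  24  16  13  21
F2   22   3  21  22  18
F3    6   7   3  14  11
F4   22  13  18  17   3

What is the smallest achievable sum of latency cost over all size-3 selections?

29

Open {F2, F3, F4}.
  C1→F3 6, C2→F2 3, C3→F3 3, C4→F3 14, C5→F4 3  ⇒ total 29.
Compare {F1, F3, F4}: total 32.
Compare {F1, F2, F3}: total 36.
No size-3 selection does better; minimum is 29.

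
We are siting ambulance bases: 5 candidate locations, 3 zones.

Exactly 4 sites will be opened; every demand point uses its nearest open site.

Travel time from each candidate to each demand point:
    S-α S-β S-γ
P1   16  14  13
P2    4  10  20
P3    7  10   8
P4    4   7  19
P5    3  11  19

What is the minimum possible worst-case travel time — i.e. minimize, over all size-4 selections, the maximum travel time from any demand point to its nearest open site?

8

Open {P1, P2, P3, P4}.
  Farthest demand point is S-γ at travel time 8 (to P3); all others are ≤ 8.
With {P1, P3, P4, P5} the worst case is 8.
With {P2, P3, P4, P5} the worst case is 8.
No size-4 selection achieves below 8.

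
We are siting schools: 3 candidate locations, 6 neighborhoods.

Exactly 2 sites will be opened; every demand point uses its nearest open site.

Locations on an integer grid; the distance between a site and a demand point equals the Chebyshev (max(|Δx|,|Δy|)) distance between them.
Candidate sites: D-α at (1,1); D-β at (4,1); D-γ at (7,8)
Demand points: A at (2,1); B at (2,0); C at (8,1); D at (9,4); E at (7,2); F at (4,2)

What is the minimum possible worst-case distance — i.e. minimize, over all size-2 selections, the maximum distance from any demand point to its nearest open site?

4

Open {D-β, D-γ}.
  Farthest demand point is C at distance 4 (to D-β); all others are ≤ 4.
With {D-α, D-β} the worst case is 5.
With {D-α, D-γ} the worst case is 7.
No size-2 selection achieves below 4.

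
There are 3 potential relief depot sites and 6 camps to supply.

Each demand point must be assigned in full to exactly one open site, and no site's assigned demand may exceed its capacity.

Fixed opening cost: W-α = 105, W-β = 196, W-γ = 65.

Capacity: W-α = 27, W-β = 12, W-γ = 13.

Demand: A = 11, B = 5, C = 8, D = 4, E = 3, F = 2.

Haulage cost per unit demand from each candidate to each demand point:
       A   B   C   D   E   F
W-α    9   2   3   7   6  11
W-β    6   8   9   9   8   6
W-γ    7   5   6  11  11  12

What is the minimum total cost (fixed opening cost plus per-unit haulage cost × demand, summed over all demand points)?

Open {W-α, W-γ}; cheapest assignment that respects the capacities:
  W-α (cap 27, load 22): B, C, D, E, F — cost 5×2 + 8×3 + 4×7 + 3×6 + 2×11 = 102
  W-γ (cap 13, load 11): A — cost 11×7 = 77
  Shipping 179, fixed 170 → total 349.
  Any other capacity-feasible assignment to {W-α, W-γ} ships for at least 179.
Compare {W-α, W-β}: its best feasible assignment gives total 469.
Compare {W-α, W-β, W-γ}: its best feasible assignment gives total 534.
Every other set of open sites that can feasibly serve all demand totals ≥ 469 even under its best assignment. Minimum: 349.

349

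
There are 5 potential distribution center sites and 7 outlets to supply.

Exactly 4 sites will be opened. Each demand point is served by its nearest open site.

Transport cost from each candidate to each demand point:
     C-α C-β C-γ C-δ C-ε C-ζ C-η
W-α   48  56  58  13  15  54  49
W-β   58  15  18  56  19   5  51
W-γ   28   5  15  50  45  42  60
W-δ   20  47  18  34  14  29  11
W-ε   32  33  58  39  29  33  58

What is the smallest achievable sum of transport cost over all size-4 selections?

83

Open {W-α, W-β, W-γ, W-δ}.
  C-α→W-δ 20, C-β→W-γ 5, C-γ→W-γ 15, C-δ→W-α 13, C-ε→W-δ 14, C-ζ→W-β 5, C-η→W-δ 11  ⇒ total 83.
Compare {W-α, W-β, W-δ, W-ε}: total 96.
Compare {W-β, W-γ, W-δ, W-ε}: total 104.
No size-4 selection does better; minimum is 83.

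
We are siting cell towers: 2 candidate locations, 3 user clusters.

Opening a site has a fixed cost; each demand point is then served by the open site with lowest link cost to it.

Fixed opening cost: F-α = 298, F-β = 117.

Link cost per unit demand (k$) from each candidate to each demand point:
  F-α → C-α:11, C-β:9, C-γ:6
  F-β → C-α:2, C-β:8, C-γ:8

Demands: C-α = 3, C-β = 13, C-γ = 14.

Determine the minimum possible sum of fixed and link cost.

339

Open {F-β}: assign each demand point to its cheapest open site.
  C-α→F-β 3×2=6, C-β→F-β 13×8=104, C-γ→F-β 14×8=112
  link cost 222, fixed 117 → total 339.
Compare {F-α}: link cost 234 + fixed 298 = 532.
Compare {F-α, F-β}: link cost 194 + fixed 415 = 609.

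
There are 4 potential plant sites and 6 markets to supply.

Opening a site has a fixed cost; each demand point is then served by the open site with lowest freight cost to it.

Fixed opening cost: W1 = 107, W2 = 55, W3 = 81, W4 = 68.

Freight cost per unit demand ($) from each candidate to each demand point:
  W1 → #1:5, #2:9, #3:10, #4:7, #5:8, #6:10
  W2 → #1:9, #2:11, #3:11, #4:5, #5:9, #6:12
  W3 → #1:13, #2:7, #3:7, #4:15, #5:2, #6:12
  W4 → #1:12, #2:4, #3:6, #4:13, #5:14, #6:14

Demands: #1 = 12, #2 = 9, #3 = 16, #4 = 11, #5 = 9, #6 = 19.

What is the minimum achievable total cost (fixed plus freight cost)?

Open {W1, W4}: assign each demand point to its cheapest open site.
  #1→W1 12×5=60, #2→W4 9×4=36, #3→W4 16×6=96, #4→W1 11×7=77, #5→W1 9×8=72, #6→W1 19×10=190
  freight cost 531, fixed 175 → total 706.
Compare {W1, W3}: freight cost 520 + fixed 188 = 708.
Compare {W2, W3}: freight cost 584 + fixed 136 = 720.
Compare {W2, W4}: freight cost 604 + fixed 123 = 727.
All other subsets cost ≥ 708. Minimum total cost: 706.

706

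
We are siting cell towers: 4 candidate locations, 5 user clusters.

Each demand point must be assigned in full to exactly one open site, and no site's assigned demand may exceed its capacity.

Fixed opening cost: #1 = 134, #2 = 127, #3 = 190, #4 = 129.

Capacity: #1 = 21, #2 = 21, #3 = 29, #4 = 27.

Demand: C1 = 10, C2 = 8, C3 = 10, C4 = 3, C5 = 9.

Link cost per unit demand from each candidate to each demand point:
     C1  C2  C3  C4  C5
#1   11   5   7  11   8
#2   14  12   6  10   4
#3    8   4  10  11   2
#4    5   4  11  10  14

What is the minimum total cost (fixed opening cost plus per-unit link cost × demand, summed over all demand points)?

464

Open {#2, #4}; cheapest assignment that respects the capacities:
  #2 (cap 21, load 19): C3, C5 — cost 10×6 + 9×4 = 96
  #4 (cap 27, load 21): C1, C2, C4 — cost 10×5 + 8×4 + 3×10 = 112
  Shipping 208, fixed 256 → total 464.
  Any other capacity-feasible assignment to {#2, #4} ships for at least 208.
Compare {#1, #4}: its best feasible assignment gives total 517.
Compare {#2, #3}: its best feasible assignment gives total 537.
Every other set of open sites that can feasibly serve all demand totals ≥ 517 even under its best assignment. Minimum: 464.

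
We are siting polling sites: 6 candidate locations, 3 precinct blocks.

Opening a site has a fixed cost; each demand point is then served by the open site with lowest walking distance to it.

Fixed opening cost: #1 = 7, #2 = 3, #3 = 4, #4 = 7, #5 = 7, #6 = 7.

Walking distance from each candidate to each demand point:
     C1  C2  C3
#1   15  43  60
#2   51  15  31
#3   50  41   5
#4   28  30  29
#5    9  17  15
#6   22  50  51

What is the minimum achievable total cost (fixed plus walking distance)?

Open {#3, #5}: assign each demand point to its cheapest open site.
  C1→#5 9, C2→#5 17, C3→#3 5
  walking distance 31, fixed 11 → total 42.
Compare {#2, #3, #5}: walking distance 29 + fixed 14 = 43.
Compare {#5}: walking distance 41 + fixed 7 = 48.
Compare {#2, #5}: walking distance 39 + fixed 10 = 49.
All other subsets cost ≥ 43. Minimum total cost: 42.

42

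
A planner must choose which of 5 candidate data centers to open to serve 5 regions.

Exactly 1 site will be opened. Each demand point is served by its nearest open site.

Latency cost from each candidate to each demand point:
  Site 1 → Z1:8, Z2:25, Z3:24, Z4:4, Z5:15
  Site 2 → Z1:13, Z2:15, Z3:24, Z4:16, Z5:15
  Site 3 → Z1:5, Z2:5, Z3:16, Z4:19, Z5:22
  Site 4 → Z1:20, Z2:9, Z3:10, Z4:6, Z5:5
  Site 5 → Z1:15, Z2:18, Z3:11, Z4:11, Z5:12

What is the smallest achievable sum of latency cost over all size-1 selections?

Open {Site 4}.
  Z1→Site 4 20, Z2→Site 4 9, Z3→Site 4 10, Z4→Site 4 6, Z5→Site 4 5  ⇒ total 50.
Compare {Site 3}: total 67.
Compare {Site 5}: total 67.
No size-1 selection does better; minimum is 50.

50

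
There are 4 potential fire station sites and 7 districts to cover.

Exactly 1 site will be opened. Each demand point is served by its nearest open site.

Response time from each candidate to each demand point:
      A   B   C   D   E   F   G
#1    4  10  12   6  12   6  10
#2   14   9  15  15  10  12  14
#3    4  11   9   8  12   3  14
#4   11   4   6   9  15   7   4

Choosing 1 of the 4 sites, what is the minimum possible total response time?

Open {#4}.
  A→#4 11, B→#4 4, C→#4 6, D→#4 9, E→#4 15, F→#4 7, G→#4 4  ⇒ total 56.
Compare {#1}: total 60.
Compare {#3}: total 61.
No size-1 selection does better; minimum is 56.

56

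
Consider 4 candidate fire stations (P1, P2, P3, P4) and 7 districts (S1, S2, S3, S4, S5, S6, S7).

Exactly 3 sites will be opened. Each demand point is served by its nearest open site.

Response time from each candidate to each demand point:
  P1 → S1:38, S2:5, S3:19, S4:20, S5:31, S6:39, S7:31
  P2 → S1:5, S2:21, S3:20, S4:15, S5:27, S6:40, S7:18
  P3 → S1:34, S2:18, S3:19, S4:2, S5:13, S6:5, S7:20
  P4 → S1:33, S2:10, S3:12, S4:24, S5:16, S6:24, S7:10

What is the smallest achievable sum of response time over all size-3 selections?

57

Open {P2, P3, P4}.
  S1→P2 5, S2→P4 10, S3→P4 12, S4→P3 2, S5→P3 13, S6→P3 5, S7→P4 10  ⇒ total 57.
Compare {P1, P2, P3}: total 67.
Compare {P1, P3, P4}: total 80.
No size-3 selection does better; minimum is 57.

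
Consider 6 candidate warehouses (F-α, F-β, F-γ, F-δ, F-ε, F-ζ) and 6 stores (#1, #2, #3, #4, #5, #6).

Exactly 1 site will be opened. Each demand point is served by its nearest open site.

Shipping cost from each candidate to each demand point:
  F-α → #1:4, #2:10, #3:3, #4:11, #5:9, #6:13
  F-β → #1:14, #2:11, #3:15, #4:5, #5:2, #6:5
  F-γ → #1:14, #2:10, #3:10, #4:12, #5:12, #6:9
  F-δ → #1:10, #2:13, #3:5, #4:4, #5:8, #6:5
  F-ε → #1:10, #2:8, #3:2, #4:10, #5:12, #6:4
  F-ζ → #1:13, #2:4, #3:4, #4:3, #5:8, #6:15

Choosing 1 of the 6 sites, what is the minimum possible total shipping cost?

Open {F-δ}.
  #1→F-δ 10, #2→F-δ 13, #3→F-δ 5, #4→F-δ 4, #5→F-δ 8, #6→F-δ 5  ⇒ total 45.
Compare {F-ε}: total 46.
Compare {F-ζ}: total 47.
No size-1 selection does better; minimum is 45.

45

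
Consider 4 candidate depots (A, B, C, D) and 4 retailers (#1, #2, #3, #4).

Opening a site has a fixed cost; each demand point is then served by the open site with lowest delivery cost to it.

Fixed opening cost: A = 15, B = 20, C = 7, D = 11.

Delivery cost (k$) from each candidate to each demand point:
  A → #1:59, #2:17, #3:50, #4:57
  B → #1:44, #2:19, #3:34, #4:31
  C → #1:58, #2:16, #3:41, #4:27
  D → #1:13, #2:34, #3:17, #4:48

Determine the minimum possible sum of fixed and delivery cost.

91

Open {C, D}: assign each demand point to its cheapest open site.
  #1→D 13, #2→C 16, #3→D 17, #4→C 27
  delivery cost 73, fixed 18 → total 91.
Compare {A, C, D}: delivery cost 73 + fixed 33 = 106.
Compare {B, D}: delivery cost 80 + fixed 31 = 111.
Compare {B, C, D}: delivery cost 73 + fixed 38 = 111.
All other subsets cost ≥ 106. Minimum total cost: 91.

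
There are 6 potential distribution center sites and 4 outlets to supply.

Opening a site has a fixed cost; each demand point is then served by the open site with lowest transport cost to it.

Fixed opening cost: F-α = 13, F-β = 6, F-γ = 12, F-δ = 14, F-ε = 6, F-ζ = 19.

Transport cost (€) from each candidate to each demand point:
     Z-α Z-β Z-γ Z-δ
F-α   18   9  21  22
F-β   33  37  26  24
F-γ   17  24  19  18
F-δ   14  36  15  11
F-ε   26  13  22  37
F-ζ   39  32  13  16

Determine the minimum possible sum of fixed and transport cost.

Open {F-δ, F-ε}: assign each demand point to its cheapest open site.
  Z-α→F-δ 14, Z-β→F-ε 13, Z-γ→F-δ 15, Z-δ→F-δ 11
  transport cost 53, fixed 20 → total 73.
Compare {F-α, F-δ}: transport cost 49 + fixed 27 = 76.
Compare {F-β, F-δ, F-ε}: transport cost 53 + fixed 26 = 79.
Compare {F-α, F-β, F-δ}: transport cost 49 + fixed 33 = 82.
All other subsets cost ≥ 76. Minimum total cost: 73.

73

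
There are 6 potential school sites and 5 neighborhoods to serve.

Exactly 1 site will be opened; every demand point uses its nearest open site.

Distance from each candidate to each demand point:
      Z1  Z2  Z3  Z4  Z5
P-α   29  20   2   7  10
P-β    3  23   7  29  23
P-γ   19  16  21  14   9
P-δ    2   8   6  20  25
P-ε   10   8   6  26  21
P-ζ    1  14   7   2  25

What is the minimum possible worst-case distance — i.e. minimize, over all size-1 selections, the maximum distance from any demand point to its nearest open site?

Open {P-γ}.
  Farthest demand point is Z3 at distance 21 (to P-γ); all others are ≤ 21.
With {P-δ} the worst case is 25.
With {P-ζ} the worst case is 25.
No size-1 selection achieves below 21.

21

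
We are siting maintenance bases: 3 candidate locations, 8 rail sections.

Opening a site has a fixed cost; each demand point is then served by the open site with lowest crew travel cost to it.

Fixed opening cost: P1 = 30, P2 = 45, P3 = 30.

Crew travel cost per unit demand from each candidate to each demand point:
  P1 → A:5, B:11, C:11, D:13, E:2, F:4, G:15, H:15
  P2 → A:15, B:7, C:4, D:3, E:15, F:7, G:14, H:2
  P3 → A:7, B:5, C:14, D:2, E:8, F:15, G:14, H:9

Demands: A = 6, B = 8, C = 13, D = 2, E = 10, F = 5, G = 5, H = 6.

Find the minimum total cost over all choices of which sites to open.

341

Open {P1, P2}: assign each demand point to its cheapest open site.
  A→P1 6×5=30, B→P2 8×7=56, C→P2 13×4=52, D→P2 2×3=6, E→P1 10×2=20, F→P1 5×4=20, G→P2 5×14=70, H→P2 6×2=12
  crew travel cost 266, fixed 75 → total 341.
Compare {P1, P2, P3}: crew travel cost 248 + fixed 105 = 353.
Compare {P2, P3}: crew travel cost 335 + fixed 75 = 410.
Compare {P1, P3}: crew travel cost 381 + fixed 60 = 441.
All other subsets cost ≥ 353. Minimum total cost: 341.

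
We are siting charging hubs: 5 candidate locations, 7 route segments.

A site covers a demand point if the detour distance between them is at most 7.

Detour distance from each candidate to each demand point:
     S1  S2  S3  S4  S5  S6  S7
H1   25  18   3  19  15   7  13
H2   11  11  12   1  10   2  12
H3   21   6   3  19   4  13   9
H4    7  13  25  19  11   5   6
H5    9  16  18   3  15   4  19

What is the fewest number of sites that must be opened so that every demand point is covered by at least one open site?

3

Coverage sets (demand points within 7 of each site):
  H1: {S3, S6}
  H2: {S4, S6}
  H3: {S2, S3, S5}
  H4: {S1, S6, S7}
  H5: {S4, S6}
No 2 sites suffice: every size-2 union leaves at least one demand point uncovered.
But {H2, H3, H4} covers everything, so the minimum is 3.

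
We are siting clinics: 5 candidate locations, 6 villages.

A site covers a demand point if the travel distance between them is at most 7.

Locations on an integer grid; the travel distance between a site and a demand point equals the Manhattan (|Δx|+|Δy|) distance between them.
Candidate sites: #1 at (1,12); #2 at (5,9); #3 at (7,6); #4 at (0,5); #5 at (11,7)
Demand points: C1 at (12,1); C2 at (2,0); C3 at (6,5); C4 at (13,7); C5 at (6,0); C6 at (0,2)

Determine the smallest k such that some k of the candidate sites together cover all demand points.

3

Coverage sets (demand points within 7 of each site):
  #1: {}
  #2: {C3}
  #3: {C3, C4, C5}
  #4: {C2, C3, C6}
  #5: {C1, C3, C4}
No 2 sites suffice: every size-2 union leaves at least one demand point uncovered.
But {#3, #4, #5} covers everything, so the minimum is 3.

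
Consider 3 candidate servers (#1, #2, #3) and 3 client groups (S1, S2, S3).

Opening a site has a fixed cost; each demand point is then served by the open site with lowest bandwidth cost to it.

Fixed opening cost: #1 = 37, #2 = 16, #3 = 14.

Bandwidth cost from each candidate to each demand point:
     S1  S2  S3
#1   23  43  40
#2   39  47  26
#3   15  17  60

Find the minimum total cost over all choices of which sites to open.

88

Open {#2, #3}: assign each demand point to its cheapest open site.
  S1→#3 15, S2→#3 17, S3→#2 26
  bandwidth cost 58, fixed 30 → total 88.
Compare {#3}: bandwidth cost 92 + fixed 14 = 106.
Compare {#1, #3}: bandwidth cost 72 + fixed 51 = 123.
Compare {#1, #2, #3}: bandwidth cost 58 + fixed 67 = 125.
All other subsets cost ≥ 106. Minimum total cost: 88.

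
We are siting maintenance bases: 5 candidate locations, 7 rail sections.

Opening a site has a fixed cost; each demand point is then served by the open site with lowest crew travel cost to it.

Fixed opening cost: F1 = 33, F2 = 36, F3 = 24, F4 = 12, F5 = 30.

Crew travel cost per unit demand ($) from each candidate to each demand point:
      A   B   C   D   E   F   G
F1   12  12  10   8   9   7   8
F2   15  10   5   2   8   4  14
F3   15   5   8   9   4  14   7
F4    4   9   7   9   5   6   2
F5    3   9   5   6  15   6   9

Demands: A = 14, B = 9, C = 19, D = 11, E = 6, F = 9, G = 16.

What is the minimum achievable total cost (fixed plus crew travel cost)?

382

Open {F2, F3, F4}: assign each demand point to its cheapest open site.
  A→F4 14×4=56, B→F3 9×5=45, C→F2 19×5=95, D→F2 11×2=22, E→F3 6×4=24, F→F2 9×4=36, G→F4 16×2=32
  crew travel cost 310, fixed 72 → total 382.
Compare {F2, F3, F4, F5}: crew travel cost 296 + fixed 102 = 398.
Compare {F2, F4}: crew travel cost 352 + fixed 48 = 400.
Compare {F1, F2, F3, F4}: crew travel cost 310 + fixed 105 = 415.
All other subsets cost ≥ 398. Minimum total cost: 382.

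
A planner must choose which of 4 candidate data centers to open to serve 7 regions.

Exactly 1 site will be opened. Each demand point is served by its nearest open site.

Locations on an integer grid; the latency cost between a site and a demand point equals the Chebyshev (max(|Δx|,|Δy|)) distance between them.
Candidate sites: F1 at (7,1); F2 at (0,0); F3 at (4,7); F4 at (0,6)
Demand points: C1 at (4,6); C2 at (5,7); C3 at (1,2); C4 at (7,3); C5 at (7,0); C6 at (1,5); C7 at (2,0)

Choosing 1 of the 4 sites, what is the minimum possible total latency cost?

Open {F3}.
  C1→F3 1, C2→F3 1, C3→F3 5, C4→F3 4, C5→F3 7, C6→F3 3, C7→F3 7  ⇒ total 28.
Compare {F1}: total 31.
Compare {F4}: total 34.
No size-1 selection does better; minimum is 28.

28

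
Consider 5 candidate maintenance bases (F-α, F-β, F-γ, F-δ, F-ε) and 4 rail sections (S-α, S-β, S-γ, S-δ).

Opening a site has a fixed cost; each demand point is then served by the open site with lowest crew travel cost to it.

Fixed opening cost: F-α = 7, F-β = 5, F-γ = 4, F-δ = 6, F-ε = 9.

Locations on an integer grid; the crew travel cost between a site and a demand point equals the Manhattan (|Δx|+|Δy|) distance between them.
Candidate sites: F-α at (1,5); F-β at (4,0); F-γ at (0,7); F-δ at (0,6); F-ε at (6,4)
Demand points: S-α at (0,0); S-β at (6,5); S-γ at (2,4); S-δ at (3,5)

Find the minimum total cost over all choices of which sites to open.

Open {F-α}: assign each demand point to its cheapest open site.
  S-α→F-α 6, S-β→F-α 5, S-γ→F-α 2, S-δ→F-α 2
  crew travel cost 15, fixed 7 → total 22.
Compare {F-α, F-β}: crew travel cost 13 + fixed 12 = 25.
Compare {F-α, F-γ}: crew travel cost 15 + fixed 11 = 26.
Compare {F-δ}: crew travel cost 21 + fixed 6 = 27.
All other subsets cost ≥ 25. Minimum total cost: 22.

22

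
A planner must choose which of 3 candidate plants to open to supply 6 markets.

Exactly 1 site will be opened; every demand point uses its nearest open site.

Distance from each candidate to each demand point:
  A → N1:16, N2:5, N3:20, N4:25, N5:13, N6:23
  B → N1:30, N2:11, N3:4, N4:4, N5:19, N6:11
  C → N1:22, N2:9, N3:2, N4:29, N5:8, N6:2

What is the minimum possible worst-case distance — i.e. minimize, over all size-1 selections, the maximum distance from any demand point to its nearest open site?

Open {A}.
  Farthest demand point is N4 at distance 25 (to A); all others are ≤ 25.
With {C} the worst case is 29.
With {B} the worst case is 30.
No size-1 selection achieves below 25.

25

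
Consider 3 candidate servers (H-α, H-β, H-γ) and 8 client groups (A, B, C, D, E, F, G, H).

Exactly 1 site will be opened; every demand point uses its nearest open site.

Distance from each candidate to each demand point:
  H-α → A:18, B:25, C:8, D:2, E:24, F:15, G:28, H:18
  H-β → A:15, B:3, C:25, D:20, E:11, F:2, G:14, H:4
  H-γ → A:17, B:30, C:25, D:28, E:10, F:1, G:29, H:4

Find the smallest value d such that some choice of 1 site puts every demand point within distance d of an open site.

25

Open {H-β}.
  Farthest demand point is C at distance 25 (to H-β); all others are ≤ 25.
With {H-α} the worst case is 28.
With {H-γ} the worst case is 30.
No size-1 selection achieves below 25.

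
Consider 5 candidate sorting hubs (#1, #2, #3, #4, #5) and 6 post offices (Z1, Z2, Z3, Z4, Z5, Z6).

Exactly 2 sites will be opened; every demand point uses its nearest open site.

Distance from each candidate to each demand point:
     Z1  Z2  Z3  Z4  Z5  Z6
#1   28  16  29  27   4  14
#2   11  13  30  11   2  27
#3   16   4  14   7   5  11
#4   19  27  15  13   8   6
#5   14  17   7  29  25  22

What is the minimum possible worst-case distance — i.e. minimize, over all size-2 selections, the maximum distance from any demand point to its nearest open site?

14

Open {#2, #3}.
  Farthest demand point is Z3 at distance 14 (to #3); all others are ≤ 14.
With {#3, #5} the worst case is 14.
With {#2, #4} the worst case is 15.
No size-2 selection achieves below 14.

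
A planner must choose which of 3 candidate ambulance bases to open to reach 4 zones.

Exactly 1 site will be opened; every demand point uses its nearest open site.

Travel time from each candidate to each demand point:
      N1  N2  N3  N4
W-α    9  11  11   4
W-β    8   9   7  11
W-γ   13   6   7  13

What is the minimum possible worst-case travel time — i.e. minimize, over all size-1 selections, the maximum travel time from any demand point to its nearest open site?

11

Open {W-α}.
  Farthest demand point is N2 at travel time 11 (to W-α); all others are ≤ 11.
With {W-β} the worst case is 11.
With {W-γ} the worst case is 13.
No size-1 selection achieves below 11.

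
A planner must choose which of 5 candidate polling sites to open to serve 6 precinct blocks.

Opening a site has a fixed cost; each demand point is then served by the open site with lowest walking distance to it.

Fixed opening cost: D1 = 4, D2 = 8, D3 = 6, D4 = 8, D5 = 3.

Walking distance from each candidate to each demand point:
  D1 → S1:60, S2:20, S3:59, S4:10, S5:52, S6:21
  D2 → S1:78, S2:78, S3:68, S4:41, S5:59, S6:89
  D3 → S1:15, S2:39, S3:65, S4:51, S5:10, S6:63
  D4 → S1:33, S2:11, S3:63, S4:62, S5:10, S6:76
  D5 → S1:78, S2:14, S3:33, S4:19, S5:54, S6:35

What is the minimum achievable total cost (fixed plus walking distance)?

116

Open {D1, D3, D5}: assign each demand point to its cheapest open site.
  S1→D3 15, S2→D5 14, S3→D5 33, S4→D1 10, S5→D3 10, S6→D1 21
  walking distance 103, fixed 13 → total 116.
Compare {D1, D3, D4, D5}: walking distance 100 + fixed 21 = 121.
Compare {D1, D2, D3, D5}: walking distance 103 + fixed 21 = 124.
Compare {D1, D2, D3, D4, D5}: walking distance 100 + fixed 29 = 129.
All other subsets cost ≥ 121. Minimum total cost: 116.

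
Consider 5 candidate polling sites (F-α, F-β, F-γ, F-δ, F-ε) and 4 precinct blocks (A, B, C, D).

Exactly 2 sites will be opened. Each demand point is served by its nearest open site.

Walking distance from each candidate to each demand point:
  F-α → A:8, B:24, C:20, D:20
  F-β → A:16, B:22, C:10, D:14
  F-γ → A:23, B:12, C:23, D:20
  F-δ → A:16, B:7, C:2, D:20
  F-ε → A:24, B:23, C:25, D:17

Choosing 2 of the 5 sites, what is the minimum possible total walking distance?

37

Open {F-α, F-δ}.
  A→F-α 8, B→F-δ 7, C→F-δ 2, D→F-α 20  ⇒ total 37.
Compare {F-β, F-δ}: total 39.
Compare {F-δ, F-ε}: total 42.
No size-2 selection does better; minimum is 37.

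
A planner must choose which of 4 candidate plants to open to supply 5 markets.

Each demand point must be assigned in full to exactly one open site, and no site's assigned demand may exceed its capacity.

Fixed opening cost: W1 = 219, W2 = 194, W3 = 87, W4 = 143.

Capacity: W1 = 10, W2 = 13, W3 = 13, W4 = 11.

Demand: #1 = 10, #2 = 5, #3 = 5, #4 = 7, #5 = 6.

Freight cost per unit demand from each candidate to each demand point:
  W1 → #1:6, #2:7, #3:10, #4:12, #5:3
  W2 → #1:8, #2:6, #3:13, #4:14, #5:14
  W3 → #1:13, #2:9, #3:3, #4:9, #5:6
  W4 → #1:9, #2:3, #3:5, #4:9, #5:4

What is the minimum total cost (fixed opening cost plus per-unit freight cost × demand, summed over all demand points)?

Open {W2, W3, W4}; cheapest assignment that respects the capacities:
  W2 (cap 13, load 10): #1 — cost 10×8 = 80
  W3 (cap 13, load 12): #3, #4 — cost 5×3 + 7×9 = 78
  W4 (cap 11, load 11): #2, #5 — cost 5×3 + 6×4 = 39
  Shipping 197, fixed 424 → total 621.
  Any other capacity-feasible assignment to {W2, W3, W4} ships for at least 197.
Compare {W1, W3, W4}: its best feasible assignment gives total 626.
Compare {W1, W2, W3}: its best feasible assignment gives total 739.
Every other set of open sites that can feasibly serve all demand totals ≥ 626 even under its best assignment. Minimum: 621.

621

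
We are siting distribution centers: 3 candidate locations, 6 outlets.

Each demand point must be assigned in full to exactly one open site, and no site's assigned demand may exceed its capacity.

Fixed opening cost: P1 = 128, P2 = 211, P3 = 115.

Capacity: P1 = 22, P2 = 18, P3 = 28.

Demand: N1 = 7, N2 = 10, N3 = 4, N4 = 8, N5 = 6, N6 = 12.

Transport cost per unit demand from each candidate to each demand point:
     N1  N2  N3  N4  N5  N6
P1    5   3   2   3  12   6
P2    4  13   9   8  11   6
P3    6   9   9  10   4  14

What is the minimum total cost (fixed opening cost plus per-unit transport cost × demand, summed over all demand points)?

Open {P1, P3}; cheapest assignment that respects the capacities:
  P1 (cap 22, load 22): N2, N6 — cost 10×3 + 12×6 = 102
  P3 (cap 28, load 25): N1, N3, N4, N5 — cost 7×6 + 4×9 + 8×10 + 6×4 = 182
  Shipping 284, fixed 243 → total 527.
  Any other capacity-feasible assignment to {P1, P3} ships for at least 284.
Compare {P1, P2, P3}: its best feasible assignment gives total 654.
Every other set of open sites that can feasibly serve all demand totals ≥ 654 even under its best assignment. Minimum: 527.

527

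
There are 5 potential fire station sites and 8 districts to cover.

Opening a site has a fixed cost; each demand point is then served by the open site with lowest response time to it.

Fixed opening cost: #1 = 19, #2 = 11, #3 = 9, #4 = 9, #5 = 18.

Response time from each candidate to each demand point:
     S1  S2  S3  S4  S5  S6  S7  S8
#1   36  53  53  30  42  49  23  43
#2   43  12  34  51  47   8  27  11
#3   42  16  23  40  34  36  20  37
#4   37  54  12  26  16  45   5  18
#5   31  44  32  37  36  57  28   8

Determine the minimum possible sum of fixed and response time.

147

Open {#2, #4}: assign each demand point to its cheapest open site.
  S1→#4 37, S2→#2 12, S3→#4 12, S4→#4 26, S5→#4 16, S6→#2 8, S7→#4 5, S8→#2 11
  response time 127, fixed 20 → total 147.
Compare {#2, #3, #4}: response time 127 + fixed 29 = 156.
Compare {#2, #4, #5}: response time 118 + fixed 38 = 156.
Compare {#1, #2, #4}: response time 126 + fixed 39 = 165.
All other subsets cost ≥ 156. Minimum total cost: 147.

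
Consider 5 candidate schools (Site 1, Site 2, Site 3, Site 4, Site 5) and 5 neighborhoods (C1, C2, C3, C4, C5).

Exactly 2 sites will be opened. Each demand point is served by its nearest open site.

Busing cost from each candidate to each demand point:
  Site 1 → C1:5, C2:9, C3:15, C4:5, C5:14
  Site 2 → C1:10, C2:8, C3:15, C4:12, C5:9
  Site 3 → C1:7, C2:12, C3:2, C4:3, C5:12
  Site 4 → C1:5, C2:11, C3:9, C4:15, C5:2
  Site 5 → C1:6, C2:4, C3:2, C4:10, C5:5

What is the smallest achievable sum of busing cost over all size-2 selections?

Open {Site 3, Site 5}.
  C1→Site 5 6, C2→Site 5 4, C3→Site 3 2, C4→Site 3 3, C5→Site 5 5  ⇒ total 20.
Compare {Site 1, Site 5}: total 21.
Compare {Site 3, Site 4}: total 23.
No size-2 selection does better; minimum is 20.

20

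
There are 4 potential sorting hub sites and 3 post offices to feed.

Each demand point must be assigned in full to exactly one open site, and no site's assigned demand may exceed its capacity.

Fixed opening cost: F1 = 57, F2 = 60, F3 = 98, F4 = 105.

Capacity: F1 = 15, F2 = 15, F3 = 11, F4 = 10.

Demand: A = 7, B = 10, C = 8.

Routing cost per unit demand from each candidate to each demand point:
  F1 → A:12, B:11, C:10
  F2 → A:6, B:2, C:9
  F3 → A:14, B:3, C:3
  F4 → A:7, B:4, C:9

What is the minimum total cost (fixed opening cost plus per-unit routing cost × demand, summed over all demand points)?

301

Open {F1, F2}; cheapest assignment that respects the capacities:
  F1 (cap 15, load 15): A, C — cost 7×12 + 8×10 = 164
  F2 (cap 15, load 10): B — cost 10×2 = 20
  Shipping 184, fixed 117 → total 301.
  Any other capacity-feasible assignment to {F1, F2} ships for at least 184.
Compare {F2, F3}: its best feasible assignment gives total 302.
Compare {F2, F4}: its best feasible assignment gives total 319.
Every other set of open sites that can feasibly serve all demand totals ≥ 302 even under its best assignment. Minimum: 301.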